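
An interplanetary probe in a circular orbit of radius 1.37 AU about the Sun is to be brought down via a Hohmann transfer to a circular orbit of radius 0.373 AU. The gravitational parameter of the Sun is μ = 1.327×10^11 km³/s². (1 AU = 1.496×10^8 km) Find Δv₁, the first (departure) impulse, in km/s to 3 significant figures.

In km: r₁ = 1.37 × 1.496×10^8 = 2.04952×10^8 km; r₂ = 0.373 × 1.496×10^8 = 5.58008×10^7 km.
The Hohmann ellipse has a_t = (r₁ + r₂)/2 = 1.303764×10^8 km.
Circular speed at r = 2.04952×10^8 km: v_c = √(μ/r) = 25.4454 km/s.
Transfer-orbit speed at the same r (vis-viva, a = a_t): v_t = √[μ(2/r − 1/a_t)] = 16.6468 km/s.
Δv₁ = |v_t − v_c| = |16.6468 − 25.4454| = 8.799 km/s.

Δv₁ = 8.80 km/s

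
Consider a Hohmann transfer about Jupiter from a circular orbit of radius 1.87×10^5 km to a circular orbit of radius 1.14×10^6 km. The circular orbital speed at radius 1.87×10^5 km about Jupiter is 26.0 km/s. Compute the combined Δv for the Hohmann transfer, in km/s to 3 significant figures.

Δv = 13.0 km/s

From the circular-orbit relation v² = μ/r at r = 1.87×10^5 km: μ = v²r = (26.0)² × 1.87×10^5 = 1.26412×10^8 km³/s².
The Hohmann ellipse has a_t = (r₁ + r₂)/2 = 6.635×10^5 km.
At r₁ the circular-orbit speed is v₁ = √(μ/r₁) = 26.00 km/s.
On the transfer ellipse at r₁, v² = μ(2/r − 1/a) gives v_p = √[μ(2/r₁ − 1/a_t)] = 34.08 km/s.
First burn Δv₁ = |v_p − v₁| = 8.080 km/s.
At r₂, v₂ = √(μ/r₂) = 10.53 km/s.
Transfer-orbit speed at r₂: v_a = √[μ(2/r₂ − 1/a_t)] = 5.590 km/s.
Second burn Δv₂ = |v₂ − v_a| = 4.940 km/s.
Δv = Δv₁ + Δv₂ = 8.080 + 4.940 = 13.02 km/s.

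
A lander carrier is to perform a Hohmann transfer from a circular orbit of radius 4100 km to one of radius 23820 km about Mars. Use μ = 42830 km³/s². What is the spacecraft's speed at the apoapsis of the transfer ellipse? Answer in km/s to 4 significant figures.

v = 0.7267 km/s

The Hohmann ellipse has a_t = (r₁ + r₂)/2 = 13960 km.
The apoapsis of the transfer ellipse is at r = 23820 km.
From the vis-viva equation, v = √[μ(2/r − 1/a_t)] = 0.7267 km/s.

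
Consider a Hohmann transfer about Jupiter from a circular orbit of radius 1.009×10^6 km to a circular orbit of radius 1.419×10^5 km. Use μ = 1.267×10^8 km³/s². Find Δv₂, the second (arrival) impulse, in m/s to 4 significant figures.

Δv₂ = 9686 m/s

The Hohmann ellipse has a_t = (r₁ + r₂)/2 = 5.7545×10^5 km.
On the circular orbit at r = 1.419×10^5 km, v_c = √(μ/r) = 29.8811 km/s.
Transfer-orbit speed at the same r (vis-viva, a = a_t): v_t = √[μ(2/r − 1/a_t)] = 39.5675 km/s.
Δv₂ = |v_t − v_c| = |39.5675 − 29.8811| = 9.686 km/s.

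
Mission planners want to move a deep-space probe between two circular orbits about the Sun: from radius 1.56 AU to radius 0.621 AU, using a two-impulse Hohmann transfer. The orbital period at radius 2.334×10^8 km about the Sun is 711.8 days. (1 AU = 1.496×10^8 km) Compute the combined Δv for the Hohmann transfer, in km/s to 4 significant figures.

From Kepler's third law T² = 4π²r³/μ at r = 2.334×10^8 km, T = 711.8 days = 711.8 × 86400 s = 6.149952×10^7 s: μ = 4π²r³/T² = 1.32715×10^11 km³/s².
In km: r₁ = 1.56 × 1.496×10^8 = 2.33376×10^8 km; r₂ = 0.621 × 1.496×10^8 = 9.29016×10^7 km.
Semi-major axis of the transfer orbit: a_t = (2.33376×10^8 + 9.29016×10^7)/2 = 1.631388×10^8 km.
Circular speed at r₁: v₁ = √(μ/r₁) = √(1.32715×10^11/2.33376×10^8) = 23.847 km/s.
On the transfer ellipse at r₁, vis-viva equation gives v_a = √[μ(2/r₁ − 1/a_t)] = 17.996 km/s.
First burn Δv₁ = |v_a − v₁| = 5.851 km/s.
At r₂, v₂ = √(μ/r₂) = 37.80 km/s.
Transfer-orbit speed at r₂: v_p = √[μ(2/r₂ − 1/a_t)] = 45.21 km/s.
Second burn Δv₂ = |v₂ − v_p| = 7.410 km/s.
Δv = Δv₁ + Δv₂ = 5.851 + 7.410 = 13.26 km/s.

Δv = 13.26 km/s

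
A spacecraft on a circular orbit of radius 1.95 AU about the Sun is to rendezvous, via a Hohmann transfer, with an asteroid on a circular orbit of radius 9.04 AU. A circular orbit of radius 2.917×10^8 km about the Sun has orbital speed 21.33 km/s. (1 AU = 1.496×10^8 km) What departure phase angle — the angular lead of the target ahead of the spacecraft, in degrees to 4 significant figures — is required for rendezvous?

φ = 94.70°

From the circular-orbit relation v² = μ/r at r = 2.917×10^8 km: μ = v²r = (21.33)² × 2.917×10^8 = 1.32714×10^11 km³/s².
In km: r₁ = 1.95 × 1.496×10^8 = 2.9172×10^8 km; r₂ = 9.04 × 1.496×10^8 = 1.352384×10^9 km.
Semi-major axis of the transfer orbit: a_t = (2.9172×10^8 + 1.352384×10^9)/2 = 8.22052×10^8 km.
The half-period of the transfer ellipse is t = π√(a_t³/μ) = 2.0325×10^8 s.
The target's mean motion on its circular orbit is ω₂ = √(μ/r₂³) = 7.3250×10^-9 rad/s.
Angle swept by the target during transfer: ω₂·t = 1.4888 rad = 85.30°.
Arrival is 180° from departure on the ellipse, so φ = 180° − 85.30° = 94.70°.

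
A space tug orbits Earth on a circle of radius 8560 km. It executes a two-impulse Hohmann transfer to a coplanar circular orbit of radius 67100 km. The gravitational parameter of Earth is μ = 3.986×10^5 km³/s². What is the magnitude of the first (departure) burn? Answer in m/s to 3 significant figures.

Δv₁ = 2260 m/s

Transfer-ellipse semi-major axis a_t = (r₁ + r₂)/2 = (8560 + 67100)/2 = 37830 km.
On the circular orbit at r = 8560 km, v_c = √(μ/r) = 6.824 km/s.
Vis-viva on the transfer ellipse at r = 8560 km gives v_t = √[μ(2/r − 1/a_t)] = 9.088 km/s.
Δv₁ = |v_t − v_c| = |9.088 − 6.824| = 2.264 km/s.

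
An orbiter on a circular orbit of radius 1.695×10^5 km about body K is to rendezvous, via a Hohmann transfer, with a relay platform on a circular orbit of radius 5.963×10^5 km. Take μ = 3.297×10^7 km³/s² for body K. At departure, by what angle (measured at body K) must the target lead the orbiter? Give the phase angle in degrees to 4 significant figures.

Semi-major axis of the transfer orbit: a_t = (1.695×10^5 + 5.963×10^5)/2 = 3.829×10^5 km.
The half-period of the transfer ellipse is t = π√(a_t³/μ) = 1.2963×10^5 s.
The target's mean motion on its circular orbit is ω₂ = √(μ/r₂³) = 1.2470×10^-5 rad/s.
Angle swept by the target during transfer: ω₂·t = 1.6165 rad = 92.62°.
Arrival is 180° from departure on the ellipse, so φ = 180° − 92.62° = 87.38°.

φ = 87.38°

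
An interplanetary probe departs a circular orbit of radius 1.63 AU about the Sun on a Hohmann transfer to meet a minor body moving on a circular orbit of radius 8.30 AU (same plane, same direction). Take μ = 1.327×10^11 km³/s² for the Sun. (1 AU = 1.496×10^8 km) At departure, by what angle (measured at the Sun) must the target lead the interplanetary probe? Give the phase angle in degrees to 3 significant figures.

φ = 96.7°

In km: r₁ = 1.63 × 1.496×10^8 = 2.43848×10^8 km; r₂ = 8.30 × 1.496×10^8 = 1.24168×10^9 km.
Semi-major axis of the transfer orbit: a_t = (2.43848×10^8 + 1.24168×10^9)/2 = 7.42764×10^8 km.
Transfer time t = π√(a_t³/μ) = 1.7458×10^8 s.
The target's mean motion on its circular orbit is ω₂ = √(μ/r₂³) = 8.3257×10^-9 rad/s.
Angle swept by the target during transfer: ω₂·t = 1.4535 rad = 83.28°.
The interplanetary probe traverses 180° on the transfer ellipse, so the target must lead by 180° − 83.28° = 96.7°.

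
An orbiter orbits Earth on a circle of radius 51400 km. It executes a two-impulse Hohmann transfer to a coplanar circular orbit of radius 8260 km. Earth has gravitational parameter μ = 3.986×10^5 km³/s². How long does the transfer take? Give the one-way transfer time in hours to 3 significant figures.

Semi-major axis of the transfer orbit: a_t = (51400 + 8260)/2 = 29830 km.
Transfer time t = π√(a_t³/μ) = π√((29830)³ / 3.986×10^5) = 25640 s.
Converting: 25640 s ÷ 3600 s/hour = 7.12 hours.

t = 7.12 hours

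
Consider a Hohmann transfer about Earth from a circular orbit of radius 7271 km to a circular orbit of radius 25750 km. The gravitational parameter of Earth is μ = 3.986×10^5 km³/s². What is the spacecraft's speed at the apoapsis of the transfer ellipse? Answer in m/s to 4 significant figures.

Semi-major axis of the transfer orbit: a_t = (7271 + 25750)/2 = 16510.5 km.
At apoapsis, r = 25750 km.
From the vis-viva equation, v = √[μ(2/r − 1/a_t)] = 2.611 km/s.

v = 2611 m/s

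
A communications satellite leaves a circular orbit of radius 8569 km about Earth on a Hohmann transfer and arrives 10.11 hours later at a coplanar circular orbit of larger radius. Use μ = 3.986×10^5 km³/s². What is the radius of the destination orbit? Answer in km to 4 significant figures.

Transfer time t = 10.11 hours = 36396 s, and t = π√(a_t³/μ).
So a_t = (μ t²/π²)^(1/3) = (3.986×10^5 × (36396)² / π²)^(1/3) = 37680 km.
Since a_t = (r₁ + r₂)/2, r₂ = 2a_t − r₁ = 2×37680 − 8569 = 66791 km.

r₂ = 66790 km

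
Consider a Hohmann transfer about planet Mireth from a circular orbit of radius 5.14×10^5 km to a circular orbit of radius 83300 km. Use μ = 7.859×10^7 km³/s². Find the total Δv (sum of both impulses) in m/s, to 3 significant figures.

Transfer-ellipse semi-major axis a_t = (r₁ + r₂)/2 = (5.140×10^5 + 83300)/2 = 2.9865×10^5 km.
At r₁ the circular-orbit speed is v₁ = √(μ/r₁) = 12.365227 km/s.
On the transfer ellipse at r₁, v² = μ(2/r − 1/a) gives v_a = √[μ(2/r₁ − 1/a_t)] = 6.5304533 km/s.
First burn Δv₁ = |v_a − v₁| = 5.83477 km/s.
At r₂, v₂ = √(μ/r₂) = 30.7158 km/s.
Transfer-orbit speed at r₂: v_p = √[μ(2/r₂ − 1/a_t)] = 40.2960 km/s.
Second burn Δv₂ = |v₂ − v_p| = 9.58020 km/s.
Total Δv = Δv₁ + Δv₂ = 15.41 km/s.

Δv = 15400 m/s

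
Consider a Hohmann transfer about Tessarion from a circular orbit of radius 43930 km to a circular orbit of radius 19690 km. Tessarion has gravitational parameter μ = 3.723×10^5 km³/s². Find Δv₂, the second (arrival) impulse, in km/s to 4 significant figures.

Δv₂ = 0.7617 km/s

Semi-major axis of the transfer orbit: a_t = (43930 + 19690)/2 = 31810 km.
Circular speed at r = 19690 km: v_c = √(μ/r) = 4.3483 km/s.
Vis-viva on the transfer ellipse at r = 19690 km gives v_t = √[μ(2/r − 1/a_t)] = 5.1100 km/s.
Δv₂ = |v_t − v_c| = |5.1100 − 4.3483| = 0.7617 km/s.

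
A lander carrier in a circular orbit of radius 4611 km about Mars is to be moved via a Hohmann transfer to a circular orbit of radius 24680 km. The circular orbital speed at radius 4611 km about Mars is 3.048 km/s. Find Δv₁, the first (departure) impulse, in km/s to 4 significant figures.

Δv₁ = 0.9087 km/s

From the circular-orbit relation v² = μ/r at r = 4611 km: μ = v²r = (3.048)² × 4611 = 42837.6 km³/s².
Semi-major axis of the transfer orbit: a_t = (4611 + 24680)/2 = 14645.5 km.
Circular speed at r = 4611 km: v_c = √(μ/r) = 3.0480 km/s.
Vis-viva on the transfer ellipse at r = 4611 km gives v_t = √[μ(2/r − 1/a_t)] = 3.9567 km/s.
Δv₁ = |v_t − v_c| = |3.9567 − 3.0480| = 0.9087 km/s.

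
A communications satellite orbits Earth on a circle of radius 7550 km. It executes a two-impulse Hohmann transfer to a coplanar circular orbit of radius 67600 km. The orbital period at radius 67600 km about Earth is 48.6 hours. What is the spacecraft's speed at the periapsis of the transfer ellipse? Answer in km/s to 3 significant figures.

From Kepler's third law T² = 4π²r³/μ at r = 67600 km, T = 48.6 hours = 48.6 × 3600 s = 1.7496×10^5 s: μ = 4π²r³/T² = 3.98403×10^5 km³/s².
Semi-major axis of the transfer orbit: a_t = (7550 + 67600)/2 = 37575 km.
At periapsis, r = 7550 km.
Applying v² = μ(2/r − 1/a_t): v = 9.743 km/s.

v = 9.74 km/s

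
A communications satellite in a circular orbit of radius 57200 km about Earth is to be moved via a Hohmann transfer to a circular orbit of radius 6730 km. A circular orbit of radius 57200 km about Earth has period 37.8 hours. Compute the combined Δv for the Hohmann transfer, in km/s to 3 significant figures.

Δv = 4.03 km/s

From Kepler's third law T² = 4π²r³/μ at r = 57200 km, T = 37.8 hours = 37.8 × 3600 s = 1.3608×10^5 s: μ = 4π²r³/T² = 3.98987×10^5 km³/s².
Transfer-ellipse semi-major axis a_t = (r₁ + r₂)/2 = (57200 + 6730)/2 = 31965 km.
Circular speed at r₁: v₁ = √(μ/r₁) = √(3.98987×10^5/57200) = 2.641 km/s.
Transfer-orbit speed at r₁ (vis-viva equation): v_a = √[μ(2/r₁ − 1/a_t)] = 1.212 km/s.
First burn Δv₁ = |v_a − v₁| = 1.429 km/s.
At r₂, v₂ = √(μ/r₂) = 7.700 km/s.
Transfer-orbit speed at r₂: v_p = √[μ(2/r₂ − 1/a_t)] = 10.30 km/s.
Second burn Δv₂ = |v₂ − v_p| = 2.600 km/s.
Δv = Δv₁ + Δv₂ = 1.429 + 2.600 = 4.029 km/s.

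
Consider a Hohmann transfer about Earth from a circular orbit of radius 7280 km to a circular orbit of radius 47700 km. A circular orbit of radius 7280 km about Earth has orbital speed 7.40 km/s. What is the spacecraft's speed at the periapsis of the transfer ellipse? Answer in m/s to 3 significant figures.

v = 9750 m/s

From the circular-orbit relation v² = μ/r at r = 7280 km: μ = v²r = (7.40)² × 7280 = 3.98653×10^5 km³/s².
Semi-major axis of the transfer orbit: a_t = (7280 + 47700)/2 = 27490 km.
The periapsis of the transfer ellipse is at r = 7280 km.
Vis-viva: v = √[μ(2/r − 1/a_t)] = √[3.98653×10^5 × (2/7280 − 1/27490)] = 9.748 km/s.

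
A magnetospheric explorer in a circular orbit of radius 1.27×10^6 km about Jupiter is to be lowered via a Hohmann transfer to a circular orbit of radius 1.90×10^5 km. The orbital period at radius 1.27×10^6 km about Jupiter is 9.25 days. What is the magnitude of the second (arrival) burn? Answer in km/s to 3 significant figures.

From Kepler's third law T² = 4π²r³/μ at r = 1.27×10^6 km, T = 9.25 days = 9.25 × 86400 s = 7.992×10^5 s: μ = 4π²r³/T² = 1.26608×10^8 km³/s².
Semi-major axis of the transfer orbit: a_t = (1.270×10^6 + 1.900×10^5)/2 = 7.300×10^5 km.
On the circular orbit at r = 1.900×10^5 km, v_c = √(μ/r) = 25.814 km/s.
Transfer-orbit speed at the same r (vis-viva, a = a_t): v_t = √[μ(2/r − 1/a_t)] = 34.048 km/s.
Δv₂ = |v_t − v_c| = |34.048 − 25.814| = 8.234 km/s.

Δv₂ = 8.23 km/s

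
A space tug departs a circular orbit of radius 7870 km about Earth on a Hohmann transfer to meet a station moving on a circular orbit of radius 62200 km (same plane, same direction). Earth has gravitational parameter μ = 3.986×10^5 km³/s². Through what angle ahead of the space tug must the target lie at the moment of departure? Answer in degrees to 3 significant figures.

φ = 104°

Transfer-ellipse semi-major axis a_t = (r₁ + r₂)/2 = (7870 + 62200)/2 = 35035 km.
The half-period of the transfer ellipse is t = π√(a_t³/μ) = 32630 s.
The target's mean motion on its circular orbit is ω₂ = √(μ/r₂³) = 4.070×10^-5 rad/s.
Angle swept by the target during transfer: ω₂·t = 1.328 rad = 76.09°.
Arrival is 180° from departure on the ellipse, so φ = 180° − 76.09° = 104°.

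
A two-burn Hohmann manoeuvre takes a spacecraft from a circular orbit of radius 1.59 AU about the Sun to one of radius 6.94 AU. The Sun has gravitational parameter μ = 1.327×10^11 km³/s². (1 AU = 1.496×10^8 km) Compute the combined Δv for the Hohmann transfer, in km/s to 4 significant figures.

Δv = 10.91 km/s

In km: r₁ = 1.59 × 1.496×10^8 = 2.37864×10^8 km; r₂ = 6.94 × 1.496×10^8 = 1.038224×10^9 km.
Semi-major axis of the transfer orbit: a_t = (2.37864×10^8 + 1.038224×10^9)/2 = 6.38044×10^8 km.
Circular speed at r₁: v₁ = √(μ/r₁) = √(1.327×10^11/2.37864×10^8) = 23.62 km/s.
Transfer-orbit speed at r₁ (vis-viva equation): v_p = √[μ(2/r₁ − 1/a_t)] = 30.13 km/s.
First burn Δv₁ = |v_p − v₁| = 6.510 km/s.
At r₂, v₂ = √(μ/r₂) = 11.306 km/s.
Transfer-orbit speed at r₂: v_a = √[μ(2/r₂ − 1/a_t)] = 6.9029 km/s.
Second burn Δv₂ = |v₂ − v_a| = 4.403 km/s.
Δv = Δv₁ + Δv₂ = 6.510 + 4.403 = 10.91 km/s.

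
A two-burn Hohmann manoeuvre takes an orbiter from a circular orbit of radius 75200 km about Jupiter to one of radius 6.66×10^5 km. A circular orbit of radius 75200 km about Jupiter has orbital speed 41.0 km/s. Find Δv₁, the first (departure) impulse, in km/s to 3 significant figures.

Δv₁ = 14.0 km/s

From the circular-orbit relation v² = μ/r at r = 75200 km: μ = v²r = (41.0)² × 75200 = 1.26411×10^8 km³/s².
Transfer-ellipse semi-major axis a_t = (r₁ + r₂)/2 = (75200 + 6.660×10^5)/2 = 3.706×10^5 km.
On the circular orbit at r = 75200 km, v_c = √(μ/r) = 41.00 km/s.
Vis-viva on the transfer ellipse at r = 75200 km gives v_t = √[μ(2/r − 1/a_t)] = 54.96 km/s.
Δv₁ = |v_t − v_c| = |54.96 − 41.00| = 13.96 km/s.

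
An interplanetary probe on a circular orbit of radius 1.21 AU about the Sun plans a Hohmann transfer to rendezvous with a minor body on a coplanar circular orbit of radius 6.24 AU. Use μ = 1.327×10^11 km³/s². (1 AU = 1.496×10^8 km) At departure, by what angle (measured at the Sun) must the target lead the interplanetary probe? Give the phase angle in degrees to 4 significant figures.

φ = 96.98°

In km: r₁ = 1.21 × 1.496×10^8 = 1.81016×10^8 km; r₂ = 6.24 × 1.496×10^8 = 9.33504×10^8 km.
Transfer-ellipse semi-major axis a_t = (r₁ + r₂)/2 = (1.81016×10^8 + 9.33504×10^8)/2 = 5.5726×10^8 km.
Transfer time t = π√(a_t³/μ) = 1.1345×10^8 s.
The target's mean motion on its circular orbit is ω₂ = √(μ/r₂³) = 1.2772×10^-8 rad/s.
Angle swept by the target during transfer: ω₂·t = 1.449 rad = 83.02°.
The interplanetary probe traverses 180° on the transfer ellipse, so the target must lead by 180° − 83.02° = 96.98°.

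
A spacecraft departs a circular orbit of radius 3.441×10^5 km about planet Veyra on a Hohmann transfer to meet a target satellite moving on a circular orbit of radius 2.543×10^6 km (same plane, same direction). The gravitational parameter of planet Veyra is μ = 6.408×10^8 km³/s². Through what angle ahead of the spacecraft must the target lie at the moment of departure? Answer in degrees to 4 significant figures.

Semi-major axis of the transfer orbit: a_t = (3.441×10^5 + 2.543×10^6)/2 = 1.44355×10^6 km.
The half-period of the transfer ellipse is t = π√(a_t³/μ) = 2.15247×10^5 s.
The target's mean motion on its circular orbit is ω₂ = √(μ/r₂³) = 6.24226×10^-6 rad/s.
Angle swept by the target during transfer: ω₂·t = 1.3436 rad = 76.98°.
Arrival is 180° from departure on the ellipse, so φ = 180° − 76.98° = 103.0°.

φ = 103.0°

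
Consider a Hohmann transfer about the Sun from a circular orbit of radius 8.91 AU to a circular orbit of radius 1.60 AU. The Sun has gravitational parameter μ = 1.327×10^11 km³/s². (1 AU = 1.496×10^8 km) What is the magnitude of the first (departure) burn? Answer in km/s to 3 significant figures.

Δv₁ = 4.47 km/s

In km: r₁ = 8.91 × 1.496×10^8 = 1.332936×10^9 km; r₂ = 1.60 × 1.496×10^8 = 2.3936×10^8 km.
The Hohmann ellipse has a_t = (r₁ + r₂)/2 = 7.86148×10^8 km.
Circular speed at r = 1.332936×10^9 km: v_c = √(μ/r) = 9.978 km/s.
Vis-viva on the transfer ellipse at r = 1.332936×10^9 km gives v_t = √[μ(2/r − 1/a_t)] = 5.506 km/s.
Δv₁ = |v_t − v_c| = |5.506 − 9.978| = 4.472 km/s.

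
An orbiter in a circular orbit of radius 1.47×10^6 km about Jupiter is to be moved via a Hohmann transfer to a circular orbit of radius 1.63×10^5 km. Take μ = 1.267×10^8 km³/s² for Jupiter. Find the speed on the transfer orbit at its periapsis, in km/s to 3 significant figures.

v = 37.4 km/s

Transfer-ellipse semi-major axis a_t = (r₁ + r₂)/2 = (1.470×10^6 + 1.630×10^5)/2 = 8.165×10^5 km.
The periapsis of the transfer ellipse is at r = 1.630×10^5 km.
Applying v² = μ(2/r − 1/a_t): v = 37.41 km/s.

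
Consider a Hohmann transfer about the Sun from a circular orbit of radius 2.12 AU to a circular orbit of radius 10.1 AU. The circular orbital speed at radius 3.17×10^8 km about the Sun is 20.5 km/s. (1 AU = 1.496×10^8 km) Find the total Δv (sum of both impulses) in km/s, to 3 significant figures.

Δv = 9.71 km/s

From the circular-orbit relation v² = μ/r at r = 3.17×10^8 km: μ = v²r = (20.5)² × 3.17×10^8 = 1.33219×10^11 km³/s².
In km: r₁ = 2.12 × 1.496×10^8 = 3.17152×10^8 km; r₂ = 10.1 × 1.496×10^8 = 1.51096×10^9 km.
Semi-major axis of the transfer orbit: a_t = (3.17152×10^8 + 1.51096×10^9)/2 = 9.14056×10^8 km.
At r₁ the circular-orbit speed is v₁ = √(μ/r₁) = 20.49509 km/s.
Transfer-orbit speed at r₁ (vis-viva): v_p = √[μ(2/r₁ − 1/a_t)] = 26.35056 km/s.
First burn Δv₁ = |v_p − v₁| = 5.855 km/s.
Circular speed at r₂: v₂ = √(μ/r₂) = 9.390 km/s.
Transfer-orbit speed at r₂: v_a = √[μ(2/r₂ − 1/a_t)] = 5.531 km/s.
Second burn Δv₂ = |v₂ − v_a| = 3.859 km/s.
Total Δv = Δv₁ + Δv₂ = 9.714 km/s.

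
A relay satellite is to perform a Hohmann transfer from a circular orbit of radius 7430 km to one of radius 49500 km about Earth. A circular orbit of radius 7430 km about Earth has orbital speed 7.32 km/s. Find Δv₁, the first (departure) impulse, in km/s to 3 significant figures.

Δv₁ = 2.33 km/s

From the circular-orbit relation v² = μ/r at r = 7430 km: μ = v²r = (7.32)² × 7430 = 3.98117×10^5 km³/s².
The Hohmann ellipse has a_t = (r₁ + r₂)/2 = 28465 km.
Circular speed at r = 7430 km: v_c = √(μ/r) = 7.320 km/s.
Vis-viva on the transfer ellipse at r = 7430 km gives v_t = √[μ(2/r − 1/a_t)] = 9.653 km/s.
Δv₁ = |v_t − v_c| = |9.653 − 7.320| = 2.333 km/s.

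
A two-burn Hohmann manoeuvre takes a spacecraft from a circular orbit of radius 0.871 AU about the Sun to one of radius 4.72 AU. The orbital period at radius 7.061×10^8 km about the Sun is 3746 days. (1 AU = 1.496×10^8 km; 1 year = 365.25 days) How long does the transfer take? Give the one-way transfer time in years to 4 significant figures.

t = 2.337 years

From Kepler's third law T² = 4π²r³/μ at r = 7.061×10^8 km, T = 3746 days = 3746 × 86400 s = 3.236544×10^8 s: μ = 4π²r³/T² = 1.32677×10^11 km³/s².
In km: r₁ = 0.871 × 1.496×10^8 = 1.303016×10^8 km; r₂ = 4.72 × 1.496×10^8 = 7.06112×10^8 km.
Transfer-ellipse semi-major axis a_t = (r₁ + r₂)/2 = (1.303016×10^8 + 7.06112×10^8)/2 = 4.182068×10^8 km.
By Kepler's third law the transfer-orbit period is T = 2π√(a_t³/μ), so t = T/2 = 7.376×10^7 s.
Converting: 7.376×10^7 s ÷ 3.15576×10^7 s/year (365.25 × 86400) = 2.337 years.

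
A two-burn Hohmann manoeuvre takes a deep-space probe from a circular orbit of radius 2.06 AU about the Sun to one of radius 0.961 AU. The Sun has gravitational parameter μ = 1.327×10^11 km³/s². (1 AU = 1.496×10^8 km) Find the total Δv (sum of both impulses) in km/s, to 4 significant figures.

Δv = 9.298 km/s

In km: r₁ = 2.06 × 1.496×10^8 = 3.08176×10^8 km; r₂ = 0.961 × 1.496×10^8 = 1.437656×10^8 km.
The Hohmann ellipse has a_t = (r₁ + r₂)/2 = 2.259708×10^8 km.
Circular speed at r₁: v₁ = √(μ/r₁) = √(1.327×10^11/3.08176×10^8) = 20.7509 km/s.
On the transfer ellipse at r₁, v² = μ(2/r − 1/a) gives v_a = √[μ(2/r₁ − 1/a_t)] = 16.5515 km/s.
First burn Δv₁ = |v_a − v₁| = 4.1994 km/s.
At r₂, v₂ = √(μ/r₂) = 30.3814 km/s.
Transfer-orbit speed at r₂: v_p = √[μ(2/r₂ − 1/a_t)] = 35.4798 km/s.
Second burn Δv₂ = |v₂ − v_p| = 5.0984 km/s.
Δv = Δv₁ + Δv₂ = 4.1994 + 5.0984 = 9.298 km/s.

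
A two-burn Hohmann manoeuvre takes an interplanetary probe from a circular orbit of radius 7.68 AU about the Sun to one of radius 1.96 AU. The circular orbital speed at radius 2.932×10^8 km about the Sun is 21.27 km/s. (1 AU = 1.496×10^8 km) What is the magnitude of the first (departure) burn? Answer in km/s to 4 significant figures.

Δv₁ = 3.893 km/s

From the circular-orbit relation v² = μ/r at r = 2.932×10^8 km: μ = v²r = (21.27)² × 2.932×10^8 = 1.32647×10^11 km³/s².
In km: r₁ = 7.68 × 1.496×10^8 = 1.148928×10^9 km; r₂ = 1.96 × 1.496×10^8 = 2.93216×10^8 km.
Transfer-ellipse semi-major axis a_t = (r₁ + r₂)/2 = (1.148928×10^9 + 2.93216×10^8)/2 = 7.21072×10^8 km.
Circular speed at r = 1.148928×10^9 km: v_c = √(μ/r) = 10.745 km/s.
Transfer-orbit speed at the same r (vis-viva, a = a_t): v_t = √[μ(2/r − 1/a_t)] = 6.8518 km/s.
Δv₁ = |v_t − v_c| = |6.8518 − 10.745| = 3.893 km/s.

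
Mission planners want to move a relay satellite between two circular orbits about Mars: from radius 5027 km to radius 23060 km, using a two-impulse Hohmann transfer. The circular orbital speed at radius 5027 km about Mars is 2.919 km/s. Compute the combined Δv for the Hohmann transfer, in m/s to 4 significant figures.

Δv = 1369 m/s

From the circular-orbit relation v² = μ/r at r = 5027 km: μ = v²r = (2.919)² × 5027 = 42832.9 km³/s².
Transfer-ellipse semi-major axis a_t = (r₁ + r₂)/2 = (5027 + 23060)/2 = 14043.5 km.
Circular speed at r₁: v₁ = √(μ/r₁) = √(42832.9/5027) = 2.9190 km/s.
Transfer-orbit speed at r₁ (v² = μ(2/r − 1/a)): v_p = √[μ(2/r₁ − 1/a_t)] = 3.7405 km/s.
First burn Δv₁ = |v_p − v₁| = 0.8215 km/s.
Circular speed at r₂: v₂ = √(μ/r₂) = 1.3629 km/s.
Transfer-orbit speed at r₂: v_a = √[μ(2/r₂ − 1/a_t)] = 0.81541 km/s.
Second burn Δv₂ = |v₂ − v_a| = 0.5475 km/s.
Δv = Δv₁ + Δv₂ = 0.8215 + 0.5475 = 1.369 km/s.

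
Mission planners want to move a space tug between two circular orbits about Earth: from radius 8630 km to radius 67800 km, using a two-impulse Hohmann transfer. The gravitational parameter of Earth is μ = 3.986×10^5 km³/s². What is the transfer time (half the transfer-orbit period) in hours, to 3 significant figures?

The Hohmann ellipse has a_t = (r₁ + r₂)/2 = 38215 km.
Half the transfer-orbit period gives t = π√(a_t³/μ) = 37170 s.
Converting: 37170 s ÷ 3600 s/hour = 10.3 hours.

t = 10.3 hours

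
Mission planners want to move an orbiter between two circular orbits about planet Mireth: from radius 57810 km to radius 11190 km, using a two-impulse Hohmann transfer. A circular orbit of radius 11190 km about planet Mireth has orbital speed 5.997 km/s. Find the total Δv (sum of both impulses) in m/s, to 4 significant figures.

From the circular-orbit relation v² = μ/r at r = 11190 km: μ = v²r = (5.997)² × 11190 = 4.02437×10^5 km³/s².
Transfer-ellipse semi-major axis a_t = (r₁ + r₂)/2 = (57810 + 11190)/2 = 34500 km.
Circular speed at r₁: v₁ = √(μ/r₁) = √(4.02437×10^5/57810) = 2.6384 km/s.
On the transfer ellipse at r₁, vis-viva gives v_a = √[μ(2/r₁ − 1/a_t)] = 1.5026 km/s.
First burn Δv₁ = |v_a − v₁| = 1.136 km/s.
At r₂, v₂ = √(μ/r₂) = 5.997 km/s.
Transfer-orbit speed at r₂: v_p = √[μ(2/r₂ − 1/a_t)] = 7.763 km/s.
Second burn Δv₂ = |v₂ − v_p| = 1.766 km/s.
Δv = Δv₁ + Δv₂ = 1.136 + 1.766 = 2.902 km/s.

Δv = 2902 m/s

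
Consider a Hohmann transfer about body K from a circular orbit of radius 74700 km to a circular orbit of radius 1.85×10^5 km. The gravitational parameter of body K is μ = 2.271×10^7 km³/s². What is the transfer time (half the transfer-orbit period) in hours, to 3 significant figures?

Semi-major axis of the transfer orbit: a_t = (74700 + 1.850×10^5)/2 = 1.2985×10^5 km.
Transfer time t = π√(a_t³/μ) = π√((1.2985×10^5)³ / 2.271×10^7) = 30850 s.
Converting: 30850 s ÷ 3600 s/hour = 8.57 hours.

t = 8.57 hours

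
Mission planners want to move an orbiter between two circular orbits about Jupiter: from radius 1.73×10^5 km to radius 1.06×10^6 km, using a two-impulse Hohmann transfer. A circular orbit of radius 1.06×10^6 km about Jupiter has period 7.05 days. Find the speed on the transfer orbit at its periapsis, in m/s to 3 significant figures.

v = 35500 m/s

From Kepler's third law T² = 4π²r³/μ at r = 1.06×10^6 km, T = 7.05 days = 7.05 × 86400 s = 6.0912×10^5 s: μ = 4π²r³/T² = 1.26728×10^8 km³/s².
Transfer-ellipse semi-major axis a_t = (r₁ + r₂)/2 = (1.730×10^5 + 1.060×10^6)/2 = 6.165×10^5 km.
The periapsis of the transfer ellipse is at r = 1.730×10^5 km.
Applying v² = μ(2/r − 1/a_t): v = 35.49 km/s.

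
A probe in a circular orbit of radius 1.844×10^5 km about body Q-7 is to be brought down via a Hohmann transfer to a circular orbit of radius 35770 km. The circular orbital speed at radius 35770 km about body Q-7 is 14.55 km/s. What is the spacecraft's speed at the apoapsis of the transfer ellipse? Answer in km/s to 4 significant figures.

From the circular-orbit relation v² = μ/r at r = 35770 km: μ = v²r = (14.55)² × 35770 = 7.57260×10^6 km³/s².
Transfer-ellipse semi-major axis a_t = (r₁ + r₂)/2 = (1.844×10^5 + 35770)/2 = 1.10085×10^5 km.
At apoapsis, r = 1.844×10^5 km.
Applying v² = μ(2/r − 1/a_t): v = 3.653 km/s.

v = 3.653 km/s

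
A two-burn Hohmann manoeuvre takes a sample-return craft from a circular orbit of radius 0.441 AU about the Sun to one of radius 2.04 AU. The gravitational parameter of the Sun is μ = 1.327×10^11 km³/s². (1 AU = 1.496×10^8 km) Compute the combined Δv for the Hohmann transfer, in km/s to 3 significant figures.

In km: r₁ = 0.441 × 1.496×10^8 = 6.59736×10^7 km; r₂ = 2.04 × 1.496×10^8 = 3.05184×10^8 km.
Semi-major axis of the transfer orbit: a_t = (6.59736×10^7 + 3.05184×10^8)/2 = 1.855788×10^8 km.
At r₁ the circular-orbit speed is v₁ = √(μ/r₁) = 44.85 km/s.
On the transfer ellipse at r₁, vis-viva equation gives v_p = √[μ(2/r₁ − 1/a_t)] = 57.51 km/s.
First burn Δv₁ = |v_p − v₁| = 12.66 km/s.
At r₂, v₂ = √(μ/r₂) = 20.852 km/s.
Transfer-orbit speed at r₂: v_a = √[μ(2/r₂ − 1/a_t)] = 12.433 km/s.
Second burn Δv₂ = |v₂ − v_a| = 8.419 km/s.
Δv = Δv₁ + Δv₂ = 12.66 + 8.419 = 21.08 km/s.

Δv = 21.1 km/s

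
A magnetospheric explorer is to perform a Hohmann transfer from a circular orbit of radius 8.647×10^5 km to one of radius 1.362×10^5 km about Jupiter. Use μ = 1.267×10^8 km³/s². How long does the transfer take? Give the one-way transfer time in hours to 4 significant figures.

Transfer-ellipse semi-major axis a_t = (r₁ + r₂)/2 = (8.647×10^5 + 1.362×10^5)/2 = 5.0045×10^5 km.
Transfer time t = π√(a_t³/μ) = π√((5.0045×10^5)³ / 1.267×10^8) = 98810 s.
Converting: 98810 s ÷ 3600 s/hour = 27.45 hours.

t = 27.45 hours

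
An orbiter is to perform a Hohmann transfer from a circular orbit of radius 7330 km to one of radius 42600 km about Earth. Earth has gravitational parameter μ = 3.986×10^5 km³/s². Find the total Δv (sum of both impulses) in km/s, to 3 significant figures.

Semi-major axis of the transfer orbit: a_t = (7330 + 42600)/2 = 24965 km.
Circular speed at r₁: v₁ = √(μ/r₁) = √(3.986×10^5/7330) = 7.374 km/s.
Transfer-orbit speed at r₁ (vis-viva equation): v_p = √[μ(2/r₁ − 1/a_t)] = 9.633 km/s.
First burn Δv₁ = |v_p − v₁| = 2.259 km/s.
At r₂, v₂ = √(μ/r₂) = 3.0589 km/s.
Transfer-orbit speed at r₂: v_a = √[μ(2/r₂ − 1/a_t)] = 1.6575 km/s.
Second burn Δv₂ = |v₂ − v_a| = 1.401 km/s.
Total Δv = Δv₁ + Δv₂ = 3.660 km/s.

Δv = 3.66 km/s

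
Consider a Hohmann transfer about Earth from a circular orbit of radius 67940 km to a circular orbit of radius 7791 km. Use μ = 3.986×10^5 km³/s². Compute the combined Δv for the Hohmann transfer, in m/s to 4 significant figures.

Transfer-ellipse semi-major axis a_t = (r₁ + r₂)/2 = (67940 + 7791)/2 = 37865.5 km.
Circular speed at r₁: v₁ = √(μ/r₁) = √(3.986×10^5/67940) = 2.4222 km/s.
Transfer-orbit speed at r₁ (vis-viva): v_a = √[μ(2/r₁ − 1/a_t)] = 1.0987 km/s.
First burn Δv₁ = |v_a − v₁| = 1.3235 km/s.
At r₂, v₂ = √(μ/r₂) = 7.1527 km/s.
Transfer-orbit speed at r₂: v_p = √[μ(2/r₂ − 1/a_t)] = 9.5810 km/s.
Second burn Δv₂ = |v₂ − v_p| = 2.4283 km/s.
Total Δv = Δv₁ + Δv₂ = 3.752 km/s.

Δv = 3752 m/s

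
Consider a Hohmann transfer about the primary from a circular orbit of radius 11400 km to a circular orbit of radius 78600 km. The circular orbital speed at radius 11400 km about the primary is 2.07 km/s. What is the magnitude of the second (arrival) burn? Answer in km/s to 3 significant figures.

Δv₂ = 0.392 km/s

From the circular-orbit relation v² = μ/r at r = 11400 km: μ = v²r = (2.07)² × 11400 = 48847.9 km³/s².
The Hohmann ellipse has a_t = (r₁ + r₂)/2 = 45000 km.
On the circular orbit at r = 78600 km, v_c = √(μ/r) = 0.7883 km/s.
Vis-viva on the transfer ellipse at r = 78600 km gives v_t = √[μ(2/r − 1/a_t)] = 0.3968 km/s.
Δv₂ = |v_t − v_c| = |0.3968 − 0.7883| = 0.3915 km/s.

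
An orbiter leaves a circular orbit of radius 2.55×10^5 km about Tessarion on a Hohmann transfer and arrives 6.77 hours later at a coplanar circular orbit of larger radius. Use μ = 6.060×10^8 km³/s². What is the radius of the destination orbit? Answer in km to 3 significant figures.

r₂ = 4.08×10^5 km

Transfer time t = 6.77 hours = 24372 s, and t = π√(a_t³/μ).
So a_t = (μ t²/π²)^(1/3) = (6.060×10^8 × (24372)² / π²)^(1/3) = 3.3163×10^5 km.
Since a_t = (r₁ + r₂)/2, r₂ = 2a_t − r₁ = 2×3.3163×10^5 − 2.550×10^5 = 4.0826×10^5 km.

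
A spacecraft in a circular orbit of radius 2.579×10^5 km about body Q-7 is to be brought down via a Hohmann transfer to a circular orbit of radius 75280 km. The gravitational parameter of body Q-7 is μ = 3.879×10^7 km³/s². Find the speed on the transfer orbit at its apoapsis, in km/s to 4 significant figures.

v = 8.244 km/s

Transfer-ellipse semi-major axis a_t = (r₁ + r₂)/2 = (2.579×10^5 + 75280)/2 = 1.6659×10^5 km.
At apoapsis, r = 2.579×10^5 km.
Applying v² = μ(2/r − 1/a_t): v = 8.244 km/s.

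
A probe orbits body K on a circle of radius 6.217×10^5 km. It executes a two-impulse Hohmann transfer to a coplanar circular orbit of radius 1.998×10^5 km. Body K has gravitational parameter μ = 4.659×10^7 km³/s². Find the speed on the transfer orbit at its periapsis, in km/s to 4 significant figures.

Transfer-ellipse semi-major axis a_t = (r₁ + r₂)/2 = (6.217×10^5 + 1.998×10^5)/2 = 4.1075×10^5 km.
The periapsis of the transfer ellipse is at r = 1.998×10^5 km.
Vis-viva: v = √[μ(2/r − 1/a_t)] = √[4.659×10^7 × (2/1.998×10^5 − 1/4.1075×10^5)] = 18.79 km/s.

v = 18.79 km/s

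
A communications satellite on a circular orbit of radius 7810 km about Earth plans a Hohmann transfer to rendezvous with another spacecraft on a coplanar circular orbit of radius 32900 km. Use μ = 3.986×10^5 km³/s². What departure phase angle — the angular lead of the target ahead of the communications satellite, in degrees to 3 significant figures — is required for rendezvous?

φ = 92.4°

The Hohmann ellipse has a_t = (r₁ + r₂)/2 = 20355 km.
The half-period of the transfer ellipse is t = π√(a_t³/μ) = 14450.7 s.
The target's mean motion on its circular orbit is ω₂ = √(μ/r₂³) = 1.05797×10^-4 rad/s.
Angle swept by the target during transfer: ω₂·t = 1.52884 rad = 87.60°.
Arrival is 180° from departure on the ellipse, so φ = 180° − 87.60° = 92.4°.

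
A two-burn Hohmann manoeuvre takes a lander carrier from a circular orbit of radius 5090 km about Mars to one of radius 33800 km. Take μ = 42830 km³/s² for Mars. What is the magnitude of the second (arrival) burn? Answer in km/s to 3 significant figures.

Semi-major axis of the transfer orbit: a_t = (5090 + 33800)/2 = 19445 km.
Circular speed at r = 33800 km: v_c = √(μ/r) = 1.1257 km/s.
Vis-viva on the transfer ellipse at r = 33800 km gives v_t = √[μ(2/r − 1/a_t)] = 0.57593 km/s.
Δv₂ = |v_t − v_c| = |0.57593 − 1.1257| = 0.5498 km/s.

Δv₂ = 0.550 km/s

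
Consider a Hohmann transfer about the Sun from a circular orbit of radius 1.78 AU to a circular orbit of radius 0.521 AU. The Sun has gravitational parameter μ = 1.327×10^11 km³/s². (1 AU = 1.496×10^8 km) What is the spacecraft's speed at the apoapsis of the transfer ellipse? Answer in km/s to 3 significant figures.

In km: r₁ = 1.78 × 1.496×10^8 = 2.66288×10^8 km; r₂ = 0.521 × 1.496×10^8 = 7.79416×10^7 km.
Transfer-ellipse semi-major axis a_t = (r₁ + r₂)/2 = (2.66288×10^8 + 7.79416×10^7)/2 = 1.721148×10^8 km.
The apoapsis of the transfer ellipse is at r = 2.66288×10^8 km.
Vis-viva: v = √[μ(2/r − 1/a_t)] = √[1.327×10^11 × (2/2.66288×10^8 − 1/1.721148×10^8)] = 15.02 km/s.

v = 15.0 km/s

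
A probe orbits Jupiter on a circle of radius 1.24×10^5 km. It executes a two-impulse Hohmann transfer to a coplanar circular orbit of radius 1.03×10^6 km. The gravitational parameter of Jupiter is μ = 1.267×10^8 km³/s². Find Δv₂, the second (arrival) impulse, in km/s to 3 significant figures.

Transfer-ellipse semi-major axis a_t = (r₁ + r₂)/2 = (1.240×10^5 + 1.030×10^6)/2 = 5.770×10^5 km.
Circular speed at r = 1.030×10^6 km: v_c = √(μ/r) = 11.0910 km/s.
Transfer-orbit speed at the same r (vis-viva, a = a_t): v_t = √[μ(2/r − 1/a_t)] = 5.14153 km/s.
Δv₂ = |v_t − v_c| = |5.14153 − 11.0910| = 5.949 km/s.

Δv₂ = 5.95 km/s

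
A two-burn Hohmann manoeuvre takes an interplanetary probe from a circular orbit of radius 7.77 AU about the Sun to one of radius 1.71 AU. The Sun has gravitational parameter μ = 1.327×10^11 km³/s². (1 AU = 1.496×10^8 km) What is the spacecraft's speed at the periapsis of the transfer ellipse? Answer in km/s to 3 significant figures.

In km: r₁ = 7.77 × 1.496×10^8 = 1.162392×10^9 km; r₂ = 1.71 × 1.496×10^8 = 2.55816×10^8 km.
Semi-major axis of the transfer orbit: a_t = (1.162392×10^9 + 2.55816×10^8)/2 = 7.09104×10^8 km.
The periapsis of the transfer ellipse is at r = 2.55816×10^8 km.
From the vis-viva equation, v = √[μ(2/r − 1/a_t)] = 29.16 km/s.

v = 29.2 km/s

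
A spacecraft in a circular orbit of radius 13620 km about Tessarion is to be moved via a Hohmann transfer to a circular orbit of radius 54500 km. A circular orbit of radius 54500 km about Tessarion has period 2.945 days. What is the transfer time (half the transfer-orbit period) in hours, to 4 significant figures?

From Kepler's third law T² = 4π²r³/μ at r = 54500 km, T = 2.945 days = 2.945 × 86400 s = 2.54448×10^5 s: μ = 4π²r³/T² = 98707.7 km³/s².
Transfer-ellipse semi-major axis a_t = (r₁ + r₂)/2 = (13620 + 54500)/2 = 34060 km.
Transfer time t = π√(a_t³/μ) = π√((34060)³ / 98707.7) = 62860 s.
Converting: 62860 s ÷ 3600 s/hour = 17.46 hours.

t = 17.46 hours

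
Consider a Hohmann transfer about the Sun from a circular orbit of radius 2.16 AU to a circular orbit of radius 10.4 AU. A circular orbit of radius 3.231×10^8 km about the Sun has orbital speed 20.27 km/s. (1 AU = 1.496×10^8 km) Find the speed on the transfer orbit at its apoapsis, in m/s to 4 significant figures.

v = 5417 m/s

From the circular-orbit relation v² = μ/r at r = 3.231×10^8 km: μ = v²r = (20.27)² × 3.231×10^8 = 1.32753×10^11 km³/s².
In km: r₁ = 2.16 × 1.496×10^8 = 3.23136×10^8 km; r₂ = 10.4 × 1.496×10^8 = 1.55584×10^9 km.
Transfer-ellipse semi-major axis a_t = (r₁ + r₂)/2 = (3.23136×10^8 + 1.55584×10^9)/2 = 9.39488×10^8 km.
The apoapsis of the transfer ellipse is at r = 1.55584×10^9 km.
Applying v² = μ(2/r − 1/a_t): v = 5.417 km/s.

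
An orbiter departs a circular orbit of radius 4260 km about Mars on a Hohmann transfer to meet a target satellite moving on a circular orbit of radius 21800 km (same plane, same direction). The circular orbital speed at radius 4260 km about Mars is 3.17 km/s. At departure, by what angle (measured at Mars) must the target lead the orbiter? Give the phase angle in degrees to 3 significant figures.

From the circular-orbit relation v² = μ/r at r = 4260 km: μ = v²r = (3.17)² × 4260 = 42808.3 km³/s².
The Hohmann ellipse has a_t = (r₁ + r₂)/2 = 13030 km.
Transfer time t = π√(a_t³/μ) = 22584 s.
The target's mean motion on its circular orbit is ω₂ = √(μ/r₂³) = 6.4281×10^-5 rad/s.
Angle swept by the target during transfer: ω₂·t = 1.4517 rad = 83.18°.
Arrival is 180° from departure on the ellipse, so φ = 180° − 83.18° = 96.8°.

φ = 96.8°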